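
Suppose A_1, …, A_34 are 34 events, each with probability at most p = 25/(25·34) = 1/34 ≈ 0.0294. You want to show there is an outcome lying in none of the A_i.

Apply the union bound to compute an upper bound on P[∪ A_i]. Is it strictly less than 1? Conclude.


Union bound: P[∪_{i=1}^{34} A_i] ≤ Σ_i P[A_i] ≤ 34·p = 34·(1/34) = 1.
Numerically: 1 ≈ 1.0000.
Is 1 < 1? NO.
Since the bound 1 is ≥ 1, the union bound is uninformative here; it does NOT by itself certify existence.

34·p = 1 ≈ 1.0000; existence NOT certified by the union bound.


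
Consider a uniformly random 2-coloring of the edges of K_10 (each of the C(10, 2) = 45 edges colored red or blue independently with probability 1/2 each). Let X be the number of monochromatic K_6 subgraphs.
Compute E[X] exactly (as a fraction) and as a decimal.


Let X = Σ_S X_S over the C(10, 6) = 210 subsets S of size 6, where X_S = 1 if the K_6 on S is monochromatic.
For a fixed S, the K_6 on S has C(6, 2) = 15 edges. P[all 15 edges red] = (1/2)^15, and likewise for blue, so P[monochromatic] = 2·(1/2)^15 = 2^{1 − 15} = 1/16384.
By linearity of expectation: E[X] = C(10, 6) · 2^{1 − 15} = 210 · 1/16384 = 105/8192.
Numerically: E[X] ≈ 0.01282.

E[X] = C(10,6)·2^(1−C(6,2)) = 105/8192 ≈ 0.01282.


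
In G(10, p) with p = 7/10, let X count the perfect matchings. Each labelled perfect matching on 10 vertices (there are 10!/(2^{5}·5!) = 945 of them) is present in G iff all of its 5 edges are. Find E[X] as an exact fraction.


K_10 has 10!/(2^{5}·5!) = 945 labelled perfect matchings.
For each such perfect matching H, let X_H = 1 if all 5 edges of H are present in G. Then P[X_H = 1] = p^{5} = (7/10)^{5} = 16807/100000.
Summing the indicators: E[X] = Σ_H E[X_H] = 945 · p^{5} = 945 · 16807/100000 = 3176523/20000.
Numerically: E[X] ≈ 158.826.

E[X] = 945 · (7/10)^{5} = 3176523/20000 ≈ 158.826.


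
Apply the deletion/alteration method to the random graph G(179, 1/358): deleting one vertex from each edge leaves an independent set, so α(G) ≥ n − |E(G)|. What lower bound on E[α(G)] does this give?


E[|E(G)|] = C(179, 2)·p = 15931 · (1/358) = 89/2.
E[α(G)] ≥ n − E[|E(G)|] = 179 − 89/2 = 269/2.
Numerically: ≈ 134.500000.
(This is only a lower bound; the true E[α(G)] may be larger.)

E[α(G)] ≥ 269/2 ≈ 134.500000.


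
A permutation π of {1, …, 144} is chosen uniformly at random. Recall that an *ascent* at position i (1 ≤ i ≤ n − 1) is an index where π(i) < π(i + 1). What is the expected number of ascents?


Write X = Σ X_I over i = 1, …, 143, with X_I the indicator of one ascent.
There are 143 indicators.
For each fixed i, the pair (π(i), π(i+1)) is a uniformly random ordered pair of distinct values from {1, …, 144}; by symmetry P[π(i) < π(i+1)] = 1/2.
By linearity: E[X] = 143 · (1/2) = (144 − 1) · (1/2) = 143/2 ≈ 71.50000.

E[X] = 143/2 = 71.50000.


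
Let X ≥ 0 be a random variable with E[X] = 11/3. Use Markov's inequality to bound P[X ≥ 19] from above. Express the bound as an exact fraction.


μ = E[X] = 11/3, a = 19.
Markov: P[X ≥ 19] ≤ μ/a = (11/3)/19 = 11/57.
Numerically: ≈ 0.1930.
(Since a = 19 > μ = 3.6667, the bound 11/57 is < 1 and informative.)

P[X ≥ 19] ≤ 11/57 ≈ 0.1930.


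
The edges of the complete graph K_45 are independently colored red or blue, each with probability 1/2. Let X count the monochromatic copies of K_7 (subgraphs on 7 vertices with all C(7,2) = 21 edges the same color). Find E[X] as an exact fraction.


Let X = Σ_S X_S over the C(45, 7) = 45379620 subsets S of size 7, where X_S = 1 if the K_7 on S is monochromatic.
For a fixed S, the K_7 on S has C(7, 2) = 21 edges. P[all 21 edges red] = (1/2)^21, and likewise for blue, so P[monochromatic] = 2·(1/2)^21 = 2^{1 − 21} = 1/1048576.
By linearity of expectation: E[X] = C(45, 7) · 2^{1 − 21} = 45379620 · 1/1048576 = 11344905/262144.
Numerically: E[X] ≈ 43.277378.

E[X] = C(45,7)·2^(1−C(7,2)) = 11344905/262144 ≈ 43.277378.


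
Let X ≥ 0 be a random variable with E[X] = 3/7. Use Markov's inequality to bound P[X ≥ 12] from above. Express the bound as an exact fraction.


μ = E[X] = 3/7, a = 12.
Markov: P[X ≥ 12] ≤ μ/a = (3/7)/12 = 1/28.
Numerically: ≈ 0.036.
(Since a = 12 > μ = 0.429, the bound 1/28 is < 1 and informative.)

P[X ≥ 12] ≤ 1/28 ≈ 0.036.


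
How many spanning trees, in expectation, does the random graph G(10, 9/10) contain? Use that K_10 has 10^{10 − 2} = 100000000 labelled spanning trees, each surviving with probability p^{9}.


K_10 has 10^{10 − 2} = 100000000 labelled spanning trees.
For each such spanning tree H, let X_H = 1 if all 9 edges of H are present in G. Then P[X_H = 1] = p^{9} = (9/10)^{9} = 387420489/1000000000.
By linearity of expectation: E[X] = Σ_H E[X_H] = 100000000 · p^{9} = 100000000 · 387420489/1000000000 = 387420489/10.
Numerically: E[X] ≈ 3.8742e+07.

E[X] = 100000000 · (9/10)^{9} = 387420489/10 ≈ 3.8742e+07.


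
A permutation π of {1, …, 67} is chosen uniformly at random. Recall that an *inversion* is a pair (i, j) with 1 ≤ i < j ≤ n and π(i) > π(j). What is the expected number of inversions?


Write X = Σ X_I over the C(67, 2) = 2211 pairs i < j, with X_I the indicator of one inversion.
There are 2211 indicators.
For each fixed pair i < j, the values π(i) and π(j) are two distinct elements of {1, …, 67} in uniformly random order; by symmetry P[π(i) > π(j)] = 1/2.
By linearity: E[X] = 2211 · (1/2) = C(67, 2) · (1/2) = 2211/2 = 2211/2 ≈ 1105.50000.

E[X] = 2211/2 = 1105.50000.


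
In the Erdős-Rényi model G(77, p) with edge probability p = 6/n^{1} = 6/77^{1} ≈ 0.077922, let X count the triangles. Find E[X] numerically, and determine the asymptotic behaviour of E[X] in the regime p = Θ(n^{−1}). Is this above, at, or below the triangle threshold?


Number of potential triangles: C(77, 3) = 73150.
Each occurs with probability p³ ≈ (0.077922)³ ≈ 4.7313119e-04.
By linearity: E[X] = C(77, 3)·p³ ≈ 73150 · 4.7313119e-04 ≈ 34.60955.
Here α = 1, so p = 6/n is exactly at the triangle threshold p ~ 1/n. Asymptotically E[X] → c³/6 = 6³/6 = 36 ≈ 36.00000, a bounded constant. In this regime the triangle count is asymptotically Poisson(c³/6).

E[X] ≈ 34.60955; in regime p = Θ(1/n^{1}) E[X] stays bounded (at the triangle threshold p ~ 1/n).


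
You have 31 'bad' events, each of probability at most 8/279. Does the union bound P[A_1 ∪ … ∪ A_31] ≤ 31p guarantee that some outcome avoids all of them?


Union bound: P[∪_{i=1}^{31} A_i] ≤ Σ_i P[A_i] ≤ 31·p = 31·(8/279) = 8/9.
Numerically: 8/9 ≈ 0.8888889.
Is 8/9 < 1? YES.
Since P[∪ A_i] ≤ 8/9 < 1, the complement has P[∩ A_i^c] ≥ 1 − 8/9 = 1/9 > 0, so some outcome avoids every A_i.

31·p = 8/9 ≈ 0.8888889; existence CERTIFIED by the union bound.


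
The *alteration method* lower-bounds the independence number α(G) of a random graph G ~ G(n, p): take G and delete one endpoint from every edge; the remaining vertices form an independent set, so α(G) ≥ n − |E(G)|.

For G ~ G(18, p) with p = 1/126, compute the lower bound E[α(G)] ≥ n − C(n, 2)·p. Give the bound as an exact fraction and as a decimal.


E[|E(G)|] = C(18, 2)·p = 153 · (1/126) = 17/14.
E[α(G)] ≥ n − E[|E(G)|] = 18 − 17/14 = 235/14.
Numerically: ≈ 16.7857.
(This is only a lower bound; the true E[α(G)] may be larger.)

E[α(G)] ≥ 235/14 ≈ 16.7857.


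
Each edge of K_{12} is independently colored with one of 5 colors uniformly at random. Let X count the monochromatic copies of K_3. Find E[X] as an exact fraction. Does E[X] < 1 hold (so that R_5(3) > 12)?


E[X] = C(12, 3) · 5^{1 − 3} = 220 · 5^{−2} = 220/25.
As a reduced fraction: E[X] = 44/5 ≈ 8.800000.
Is E[X] < 1? NO.
Since E[X] ≥ 1, the first-moment bound is inconclusive at n = 12; it does NOT by itself certify R_5(3) > 12.

E[X] = 44/5 ≈ 8.800000; E[X] ≥ 1; first-moment method inconclusive here.


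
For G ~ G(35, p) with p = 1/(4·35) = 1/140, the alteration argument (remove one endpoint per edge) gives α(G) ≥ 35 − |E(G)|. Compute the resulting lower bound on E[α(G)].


E[|E(G)|] = C(35, 2)·p = 595 · (1/140) = 17/4.
E[α(G)] ≥ n − E[|E(G)|] = 35 − 17/4 = 123/4.
Numerically: ≈ 30.750.
(This is only a lower bound; the true E[α(G)] may be larger.)

E[α(G)] ≥ 123/4 ≈ 30.750.


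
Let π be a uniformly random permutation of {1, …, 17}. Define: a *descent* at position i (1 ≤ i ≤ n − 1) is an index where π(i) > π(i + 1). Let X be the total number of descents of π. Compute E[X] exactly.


Write X = Σ X_I over i = 1, …, 16, with X_I the indicator of one descent.
There are 16 indicators.
For each fixed i, the pair (π(i), π(i+1)) is a uniformly random ordered pair of distinct values from {1, …, 17}; by symmetry P[π(i) > π(i+1)] = 1/2.
By linearity: E[X] = 16 · (1/2) = (17 − 1) · (1/2) = 8 ≈ 8.000000.

E[X] = 8 = 8.000000.


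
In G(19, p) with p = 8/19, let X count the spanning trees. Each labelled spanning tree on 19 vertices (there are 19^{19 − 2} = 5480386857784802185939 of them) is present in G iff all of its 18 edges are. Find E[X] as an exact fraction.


K_19 has 19^{19 − 2} = 5480386857784802185939 labelled spanning trees.
For each such spanning tree H, let X_H = 1 if all 18 edges of H are present in G. Then P[X_H = 1] = p^{18} = (8/19)^{18} = 18014398509481984/104127350297911241532841.
By linearity of expectation: E[X] = Σ_H E[X_H] = 5480386857784802185939 · p^{18} = 5480386857784802185939 · 18014398509481984/104127350297911241532841 = 18014398509481984/19.
Numerically: E[X] ≈ 9.48126e+14.

E[X] = 5480386857784802185939 · (8/19)^{18} = 18014398509481984/19 ≈ 9.48126e+14.


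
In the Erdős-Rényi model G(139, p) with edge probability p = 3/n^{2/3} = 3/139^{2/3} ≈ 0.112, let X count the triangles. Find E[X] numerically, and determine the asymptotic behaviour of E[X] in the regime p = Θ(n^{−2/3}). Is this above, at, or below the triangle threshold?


Number of potential triangles: C(139, 3) = 437989.
Each occurs with probability p³ ≈ (0.112)³ ≈ 1.39744e-03.
By linearity: E[X] = C(139, 3)·p³ ≈ 437989 · 1.39744e-03 ≈ 612.065.
Since α = 2/3 < 1, p = c/n^{2/3} ≫ 1/n is above the triangle threshold p ~ 1/n. Asymptotically E[X] ~ (c³/6)·n^{3(1−α)} = (3³/6)·n^{1} → ∞; triangles are abundant w.h.p.

E[X] ≈ 612.065; in regime p = Θ(1/n^{2/3}) E[X] diverges (above the triangle threshold p ~ 1/n).


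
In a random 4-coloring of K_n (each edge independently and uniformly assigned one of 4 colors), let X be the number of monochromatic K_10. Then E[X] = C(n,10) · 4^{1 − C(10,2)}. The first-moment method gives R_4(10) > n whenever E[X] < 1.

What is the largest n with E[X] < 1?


We need C(n, 10) · 4^{1 − 45} < 1, i.e. C(n, 10) < 4^{45 − 1} = 309485009821345068724781056.
Check values of n near the boundary:
  n = 2021: C(2021, 10) = 306347841644770462864800616; 306347841644770462864800616 < 309485009821345068724781056? YES
  n = 2022: C(2022, 10) = 307870445231474093395937796; 307870445231474093395937796 < 309485009821345068724781056? YES
  n = 2023: C(2023, 10) = 309399856285778485315440716; 309399856285778485315440716 < 309485009821345068724781056? YES
  n = 2024: C(2024, 10) = 310936101848269937576192656; 310936101848269937576192656 < 309485009821345068724781056? NO
  n = 2025: C(2025, 10) = 312479209053472269772600560; 312479209053472269772600560 < 309485009821345068724781056? NO
The largest n with C(n, 10) < 309485009821345068724781056 is n = 2023 (where E[X] = 77349964071444621328860179/77371252455336267181195264 ≈ 0.9997). Hence R_4(10) > 2023, i.e. R_4(10) ≥ 2024.

Largest n = 2023; hence R_4(10) > 2023.


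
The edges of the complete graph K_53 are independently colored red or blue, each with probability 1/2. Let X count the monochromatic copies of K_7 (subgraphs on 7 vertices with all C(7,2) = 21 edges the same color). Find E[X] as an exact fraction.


Let X = Σ_S X_S over the C(53, 7) = 154143080 subsets S of size 7, where X_S = 1 if the K_7 on S is monochromatic.
For a fixed S, the K_7 on S has C(7, 2) = 21 edges. P[all 21 edges red] = (1/2)^21, and likewise for blue, so P[monochromatic] = 2·(1/2)^21 = 2^{1 − 21} = 1/1048576.
Summing: E[X] = C(53, 7) · 2^{1 − 21} = 154143080 · 1/1048576 = 19267885/131072.
Numerically: E[X] ≈ 147.002.

E[X] = C(53,7)·2^(1−C(7,2)) = 19267885/131072 ≈ 147.002.


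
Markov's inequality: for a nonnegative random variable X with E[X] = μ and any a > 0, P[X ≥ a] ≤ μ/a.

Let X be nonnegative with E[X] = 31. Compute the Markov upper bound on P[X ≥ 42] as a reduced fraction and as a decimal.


μ = E[X] = 31, a = 42.
Markov: P[X ≥ 42] ≤ μ/a = (31)/42 = 31/42.
Numerically: ≈ 0.73810.
(Since a = 42 > μ = 31.00000, the bound 31/42 is < 1 and informative.)

P[X ≥ 42] ≤ 31/42 ≈ 0.73810.


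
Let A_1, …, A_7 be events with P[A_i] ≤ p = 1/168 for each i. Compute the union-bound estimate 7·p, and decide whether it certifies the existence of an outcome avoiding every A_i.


Union bound: P[∪_{i=1}^{7} A_i] ≤ Σ_i P[A_i] ≤ 7·p = 7·(1/168) = 1/24.
Numerically: 1/24 ≈ 0.041667.
Is 1/24 < 1? YES.
Since P[∪ A_i] ≤ 1/24 < 1, the complement has P[∩ A_i^c] ≥ 1 − 1/24 = 23/24 > 0, so some outcome avoids every A_i.

7·p = 1/24 ≈ 0.041667; existence CERTIFIED by the union bound.


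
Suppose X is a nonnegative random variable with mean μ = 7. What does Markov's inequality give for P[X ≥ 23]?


μ = E[X] = 7, a = 23.
Markov: P[X ≥ 23] ≤ μ/a = (7)/23 = 7/23.
Numerically: ≈ 0.3043.
(Since a = 23 > μ = 7.0000, the bound 7/23 is < 1 and informative.)

P[X ≥ 23] ≤ 7/23 ≈ 0.3043.


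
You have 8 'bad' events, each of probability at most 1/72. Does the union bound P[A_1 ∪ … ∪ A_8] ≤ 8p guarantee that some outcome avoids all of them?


Union bound: P[∪_{i=1}^{8} A_i] ≤ Σ_i P[A_i] ≤ 8·p = 8·(1/72) = 1/9.
Numerically: 1/9 ≈ 0.1111.
Is 1/9 < 1? YES.
Since P[∪ A_i] ≤ 1/9 < 1, the complement has P[∩ A_i^c] ≥ 1 − 1/9 = 8/9 > 0, so some outcome avoids every A_i.

8·p = 1/9 ≈ 0.1111; existence CERTIFIED by the union bound.


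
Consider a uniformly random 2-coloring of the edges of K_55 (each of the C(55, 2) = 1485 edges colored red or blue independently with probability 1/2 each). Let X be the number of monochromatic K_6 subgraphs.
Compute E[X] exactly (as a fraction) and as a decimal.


Let X = Σ_S X_S over the C(55, 6) = 28989675 subsets S of size 6, where X_S = 1 if the K_6 on S is monochromatic.
For a fixed S, the K_6 on S has C(6, 2) = 15 edges. P[all 15 edges red] = (1/2)^15, and likewise for blue, so P[monochromatic] = 2·(1/2)^15 = 2^{1 − 15} = 1/16384.
By linearity: E[X] = C(55, 6) · 2^{1 − 15} = 28989675 · 1/16384 = 28989675/16384.
Numerically: E[X] ≈ 1769.38934.

E[X] = C(55,6)·2^(1−C(6,2)) = 28989675/16384 ≈ 1769.38934.


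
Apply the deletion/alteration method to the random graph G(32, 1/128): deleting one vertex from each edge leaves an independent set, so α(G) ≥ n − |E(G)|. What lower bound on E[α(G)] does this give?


E[|E(G)|] = C(32, 2)·p = 496 · (1/128) = 31/8.
E[α(G)] ≥ n − E[|E(G)|] = 32 − 31/8 = 225/8.
Numerically: ≈ 28.1250.
(This is only a lower bound; the true E[α(G)] may be larger.)

E[α(G)] ≥ 225/8 ≈ 28.1250.


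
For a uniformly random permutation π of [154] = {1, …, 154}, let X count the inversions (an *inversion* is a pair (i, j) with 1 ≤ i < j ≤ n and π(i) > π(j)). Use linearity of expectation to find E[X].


Write X = Σ X_I over the C(154, 2) = 11781 pairs i < j, with X_I the indicator of one inversion.
There are 11781 indicators.
For each fixed pair i < j, the values π(i) and π(j) are two distinct elements of {1, …, 154} in uniformly random order; by symmetry P[π(i) > π(j)] = 1/2.
By linearity: E[X] = 11781 · (1/2) = C(154, 2) · (1/2) = 11781/2 = 11781/2 ≈ 5890.500000.

E[X] = 11781/2 = 5890.500000.


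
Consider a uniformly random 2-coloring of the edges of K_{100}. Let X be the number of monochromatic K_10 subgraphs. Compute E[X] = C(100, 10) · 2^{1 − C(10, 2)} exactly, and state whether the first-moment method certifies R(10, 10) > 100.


E[X] = C(100, 10) · 2^{1 − 45} = 17310309456440 · 2^{−44} = 17310309456440/17592186044416.
As a reduced fraction: E[X] = 2163788682055/2199023255552 ≈ 0.9839772.
Is E[X] < 1? YES.
Since E[X] < 1, there exists a 2-coloring of K_{100} with no monochromatic K_10; hence R(10, 10) > 100.

E[X] = 2163788682055/2199023255552 ≈ 0.9839772; E[X] < 1, so R(10, 10) > 100.


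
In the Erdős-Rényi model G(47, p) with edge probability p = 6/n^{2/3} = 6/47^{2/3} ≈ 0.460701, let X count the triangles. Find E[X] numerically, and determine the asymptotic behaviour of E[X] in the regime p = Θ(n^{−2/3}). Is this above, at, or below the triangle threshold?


Number of potential triangles: C(47, 3) = 16215.
Each occurs with probability p³ ≈ (0.460701)³ ≈ 9.77818017e-02.
By linearity: E[X] = C(47, 3)·p³ ≈ 16215 · 9.77818017e-02 ≈ 1585.531915.
Since α = 2/3 < 1, p = c/n^{2/3} ≫ 1/n is above the triangle threshold p ~ 1/n. Asymptotically E[X] ~ (c³/6)·n^{3(1−α)} = (6³/6)·n^{1} → ∞; triangles are abundant w.h.p.

E[X] ≈ 1585.531915; in regime p = Θ(1/n^{2/3}) E[X] diverges (above the triangle threshold p ~ 1/n).


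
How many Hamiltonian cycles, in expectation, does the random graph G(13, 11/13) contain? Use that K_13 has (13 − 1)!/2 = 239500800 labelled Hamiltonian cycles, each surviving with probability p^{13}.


K_13 has (13 − 1)!/2 = 239500800 labelled Hamiltonian cycles.
For each such Hamiltonian cycle H, let X_H = 1 if all 13 edges of H are present in G. Then P[X_H = 1] = p^{13} = (11/13)^{13} = 34522712143931/302875106592253.
By linearity: E[X] = Σ_H E[X_H] = 239500800 · p^{13} = 239500800 · 34522712143931/302875106592253 = 8268217176641189644800/302875106592253.
Numerically: E[X] ≈ 2.73e+07.

E[X] = 239500800 · (11/13)^{13} = 8268217176641189644800/302875106592253 ≈ 2.73e+07.


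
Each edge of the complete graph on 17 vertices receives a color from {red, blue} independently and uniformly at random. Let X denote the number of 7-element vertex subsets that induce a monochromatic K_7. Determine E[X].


Let X = Σ_S X_S over the C(17, 7) = 19448 subsets S of size 7, where X_S = 1 if the K_7 on S is monochromatic.
For a fixed S, the K_7 on S has C(7, 2) = 21 edges. P[all 21 edges red] = (1/2)^21, and likewise for blue, so P[monochromatic] = 2·(1/2)^21 = 2^{1 − 21} = 1/1048576.
Summing: E[X] = C(17, 7) · 2^{1 − 21} = 19448 · 1/1048576 = 2431/131072.
Numerically: E[X] ≈ 0.0185.

E[X] = C(17,7)·2^(1−C(7,2)) = 2431/131072 ≈ 0.0185.


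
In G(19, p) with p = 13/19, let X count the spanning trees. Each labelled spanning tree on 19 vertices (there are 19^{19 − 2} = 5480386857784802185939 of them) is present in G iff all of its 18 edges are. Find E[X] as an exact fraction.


K_19 has 19^{19 − 2} = 5480386857784802185939 labelled spanning trees.
For each such spanning tree H, let X_H = 1 if all 18 edges of H are present in G. Then P[X_H = 1] = p^{18} = (13/19)^{18} = 112455406951957393129/104127350297911241532841.
By linearity: E[X] = Σ_H E[X_H] = 5480386857784802185939 · p^{18} = 5480386857784802185939 · 112455406951957393129/104127350297911241532841 = 112455406951957393129/19.
Numerically: E[X] ≈ 5.919e+18.

E[X] = 5480386857784802185939 · (13/19)^{18} = 112455406951957393129/19 ≈ 5.919e+18.


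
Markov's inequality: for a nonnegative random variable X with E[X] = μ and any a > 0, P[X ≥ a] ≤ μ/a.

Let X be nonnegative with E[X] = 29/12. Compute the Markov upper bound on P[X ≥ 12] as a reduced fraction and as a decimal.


μ = E[X] = 29/12, a = 12.
Markov: P[X ≥ 12] ≤ μ/a = (29/12)/12 = 29/144.
Numerically: ≈ 0.201.
(Since a = 12 > μ = 2.417, the bound 29/144 is < 1 and informative.)

P[X ≥ 12] ≤ 29/144 ≈ 0.201.


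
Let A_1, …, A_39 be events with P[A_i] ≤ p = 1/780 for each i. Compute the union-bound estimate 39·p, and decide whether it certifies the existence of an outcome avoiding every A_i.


Union bound: P[∪_{i=1}^{39} A_i] ≤ Σ_i P[A_i] ≤ 39·p = 39·(1/780) = 1/20.
Numerically: 1/20 ≈ 0.0500.
Is 1/20 < 1? YES.
Since P[∪ A_i] ≤ 1/20 < 1, the complement has P[∩ A_i^c] ≥ 1 − 1/20 = 19/20 > 0, so some outcome avoids every A_i.

39·p = 1/20 ≈ 0.0500; existence CERTIFIED by the union bound.


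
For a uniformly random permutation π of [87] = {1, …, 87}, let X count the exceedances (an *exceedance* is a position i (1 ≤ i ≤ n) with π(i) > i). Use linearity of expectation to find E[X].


Write X = Σ_{i=1}^{87} X_i, where X_i = 1_{π(i) > i}.
For each fixed i, π(i) is uniform over {1, …, 87} (marginal of a uniform permutation), so P[π(i) > i] = (n − i)/n. Summing: Σ_{i=1}^{87} (n − i)/n = (0 + 1 + … + 86)/87 = 87(87 − 1)/(2·87) = (87 − 1)/2.
Hence E[X] = Σ_{i=1}^{87} (87 − i)/87 = 43 ≈ 43.00000.

E[X] = 43 = 43.00000.


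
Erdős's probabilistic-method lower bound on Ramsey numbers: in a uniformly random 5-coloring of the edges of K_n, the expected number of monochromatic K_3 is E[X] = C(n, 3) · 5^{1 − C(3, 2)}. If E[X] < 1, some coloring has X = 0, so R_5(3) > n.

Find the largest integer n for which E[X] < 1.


We need C(n, 3) · 5^{1 − 3} < 1, i.e. C(n, 3) < 5^{3 − 1} = 25.
Check values of n near the boundary:
  n = 5: C(5, 3) = 10; 10 < 25? YES
  n = 6: C(6, 3) = 20; 20 < 25? YES
  n = 7: C(7, 3) = 35; 35 < 25? NO
  n = 8: C(8, 3) = 56; 56 < 25? NO
The largest n with C(n, 3) < 25 is n = 6 (where E[X] = 4/5 ≈ 0.8000). Hence R_5(3) > 6, i.e. R_5(3) ≥ 7.

Largest n = 6; hence R_5(3) > 6.


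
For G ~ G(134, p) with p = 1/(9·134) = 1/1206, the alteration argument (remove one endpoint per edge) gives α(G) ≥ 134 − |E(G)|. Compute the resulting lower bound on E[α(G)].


E[|E(G)|] = C(134, 2)·p = 8911 · (1/1206) = 133/18.
E[α(G)] ≥ n − E[|E(G)|] = 134 − 133/18 = 2279/18.
Numerically: ≈ 126.611.
(This is only a lower bound; the true E[α(G)] may be larger.)

E[α(G)] ≥ 2279/18 ≈ 126.611.


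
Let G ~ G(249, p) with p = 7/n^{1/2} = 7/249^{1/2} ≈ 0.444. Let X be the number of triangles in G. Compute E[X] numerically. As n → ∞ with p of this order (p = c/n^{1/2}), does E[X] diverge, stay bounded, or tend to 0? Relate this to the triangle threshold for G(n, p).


Number of potential triangles: C(249, 3) = 2542124.
Each occurs with probability p³ ≈ (0.444)³ ≈ 8.72962e-02.
By linearity: E[X] = C(249, 3)·p³ ≈ 2542124 · 8.72962e-02 ≈ 221917.643.
Since α = 1/2 < 1, p = c/n^{1/2} ≫ 1/n is above the triangle threshold p ~ 1/n. Asymptotically E[X] ~ (c³/6)·n^{3(1−α)} = (7³/6)·n^{1.5} → ∞; triangles are abundant w.h.p.

E[X] ≈ 221917.643; in regime p = Θ(1/n^{1/2}) E[X] diverges (above the triangle threshold p ~ 1/n).


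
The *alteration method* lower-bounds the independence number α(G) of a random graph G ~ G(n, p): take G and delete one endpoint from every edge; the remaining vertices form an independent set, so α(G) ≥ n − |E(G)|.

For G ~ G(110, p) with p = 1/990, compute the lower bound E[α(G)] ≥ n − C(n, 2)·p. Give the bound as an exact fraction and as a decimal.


E[|E(G)|] = C(110, 2)·p = 5995 · (1/990) = 109/18.
E[α(G)] ≥ n − E[|E(G)|] = 110 − 109/18 = 1871/18.
Numerically: ≈ 103.944444.
(This is only a lower bound; the true E[α(G)] may be larger.)

E[α(G)] ≥ 1871/18 ≈ 103.944444.


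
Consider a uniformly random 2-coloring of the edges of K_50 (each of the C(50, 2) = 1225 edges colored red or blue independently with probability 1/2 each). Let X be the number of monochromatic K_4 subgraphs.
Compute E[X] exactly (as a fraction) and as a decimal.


Let X = Σ_S X_S over the C(50, 4) = 230300 subsets S of size 4, where X_S = 1 if the K_4 on S is monochromatic.
For a fixed S, the K_4 on S has C(4, 2) = 6 edges. P[all 6 edges red] = (1/2)^6, and likewise for blue, so P[monochromatic] = 2·(1/2)^6 = 2^{1 − 6} = 1/32.
By linearity: E[X] = C(50, 4) · 2^{1 − 6} = 230300 · 1/32 = 57575/8.
Numerically: E[X] ≈ 7196.875000.

E[X] = C(50,4)·2^(1−C(4,2)) = 57575/8 ≈ 7196.875000.


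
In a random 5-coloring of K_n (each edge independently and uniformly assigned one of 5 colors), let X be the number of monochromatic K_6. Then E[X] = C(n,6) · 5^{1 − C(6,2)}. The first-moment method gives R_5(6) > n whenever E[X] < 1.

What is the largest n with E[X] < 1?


We need C(n, 6) · 5^{1 − 15} < 1, i.e. C(n, 6) < 5^{15 − 1} = 6103515625.
Check values of n near the boundary:
  n = 128: C(128, 6) = 5423611200; 5423611200 < 6103515625? YES
  n = 129: C(129, 6) = 5688177600; 5688177600 < 6103515625? YES
  n = 130: C(130, 6) = 5963412000; 5963412000 < 6103515625? YES
  n = 131: C(131, 6) = 6249655776; 6249655776 < 6103515625? NO
  n = 132: C(132, 6) = 6547258432; 6547258432 < 6103515625? NO
  n = 133: C(133, 6) = 6856577728; 6856577728 < 6103515625? NO
The largest n with C(n, 6) < 6103515625 is n = 130 (where E[X] = 47707296/48828125 ≈ 0.97705). Hence R_5(6) > 130, i.e. R_5(6) ≥ 131.

Largest n = 130; hence R_5(6) > 130.


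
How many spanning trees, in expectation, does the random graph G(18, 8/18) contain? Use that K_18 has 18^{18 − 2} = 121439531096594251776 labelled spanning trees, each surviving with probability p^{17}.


K_18 has 18^{18 − 2} = 121439531096594251776 labelled spanning trees.
For each such spanning tree H, let X_H = 1 if all 17 edges of H are present in G. Then P[X_H = 1] = p^{17} = (4/9)^{17} = 17179869184/16677181699666569.
By linearity of expectation: E[X] = Σ_H E[X_H] = 121439531096594251776 · p^{17} = 121439531096594251776 · 17179869184/16677181699666569 = 1125899906842624/9.
Numerically: E[X] ≈ 1.251e+14.

E[X] = 121439531096594251776 · (4/9)^{17} = 1125899906842624/9 ≈ 1.251e+14.


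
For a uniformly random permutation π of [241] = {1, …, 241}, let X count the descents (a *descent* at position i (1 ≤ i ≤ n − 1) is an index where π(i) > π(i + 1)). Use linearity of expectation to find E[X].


Write X = Σ X_I over i = 1, …, 240, with X_I the indicator of one descent.
There are 240 indicators.
For each fixed i, the pair (π(i), π(i+1)) is a uniformly random ordered pair of distinct values from {1, …, 241}; by symmetry P[π(i) > π(i+1)] = 1/2.
By linearity: E[X] = 240 · (1/2) = (241 − 1) · (1/2) = 120 ≈ 120.000000.

E[X] = 120 = 120.000000.


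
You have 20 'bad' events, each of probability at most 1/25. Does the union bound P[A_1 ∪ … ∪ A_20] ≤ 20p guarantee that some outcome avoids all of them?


Union bound: P[∪_{i=1}^{20} A_i] ≤ Σ_i P[A_i] ≤ 20·p = 20·(1/25) = 4/5.
Numerically: 4/5 ≈ 0.800.
Is 4/5 < 1? YES.
Since P[∪ A_i] ≤ 4/5 < 1, the complement has P[∩ A_i^c] ≥ 1 − 4/5 = 1/5 > 0, so some outcome avoids every A_i.

20·p = 4/5 ≈ 0.800; existence CERTIFIED by the union bound.


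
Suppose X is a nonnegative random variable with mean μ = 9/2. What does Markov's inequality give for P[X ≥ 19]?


μ = E[X] = 9/2, a = 19.
Markov: P[X ≥ 19] ≤ μ/a = (9/2)/19 = 9/38.
Numerically: ≈ 0.2368.
(Since a = 19 > μ = 4.5000, the bound 9/38 is < 1 and informative.)

P[X ≥ 19] ≤ 9/38 ≈ 0.2368.


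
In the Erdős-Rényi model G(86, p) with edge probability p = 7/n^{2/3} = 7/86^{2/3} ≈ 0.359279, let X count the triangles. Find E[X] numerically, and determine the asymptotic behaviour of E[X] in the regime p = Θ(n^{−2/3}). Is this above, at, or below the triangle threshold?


Number of potential triangles: C(86, 3) = 102340.
Each occurs with probability p³ ≈ (0.359279)³ ≈ 4.63764197e-02.
By linearity: E[X] = C(86, 3)·p³ ≈ 102340 · 4.63764197e-02 ≈ 4746.162791.
Since α = 2/3 < 1, p = c/n^{2/3} ≫ 1/n is above the triangle threshold p ~ 1/n. Asymptotically E[X] ~ (c³/6)·n^{3(1−α)} = (7³/6)·n^{1} → ∞; triangles are abundant w.h.p.

E[X] ≈ 4746.162791; in regime p = Θ(1/n^{2/3}) E[X] diverges (above the triangle threshold p ~ 1/n).


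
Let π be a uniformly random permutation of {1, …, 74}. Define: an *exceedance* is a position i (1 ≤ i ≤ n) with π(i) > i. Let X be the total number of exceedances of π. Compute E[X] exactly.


Write X = Σ_{i=1}^{74} X_i, where X_i = 1_{π(i) > i}.
For each fixed i, π(i) is uniform over {1, …, 74} (marginal of a uniform permutation), so P[π(i) > i] = (n − i)/n. Summing: Σ_{i=1}^{74} (n − i)/n = (0 + 1 + … + 73)/74 = 74(74 − 1)/(2·74) = (74 − 1)/2.
Hence E[X] = Σ_{i=1}^{74} (74 − i)/74 = 73/2 ≈ 36.500.

E[X] = 73/2 = 36.500.


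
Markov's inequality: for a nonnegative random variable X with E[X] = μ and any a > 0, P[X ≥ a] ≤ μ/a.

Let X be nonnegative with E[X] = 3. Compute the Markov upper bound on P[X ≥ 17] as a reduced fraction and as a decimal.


μ = E[X] = 3, a = 17.
Markov: P[X ≥ 17] ≤ μ/a = (3)/17 = 3/17.
Numerically: ≈ 0.1765.
(Since a = 17 > μ = 3.0000, the bound 3/17 is < 1 and informative.)

P[X ≥ 17] ≤ 3/17 ≈ 0.1765.


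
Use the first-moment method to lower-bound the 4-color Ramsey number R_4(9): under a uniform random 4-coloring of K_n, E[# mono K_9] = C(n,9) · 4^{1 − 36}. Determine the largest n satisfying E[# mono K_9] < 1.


We need C(n, 9) · 4^{1 − 36} < 1, i.e. C(n, 9) < 4^{36 − 1} = 1180591620717411303424.
Check values of n near the boundary:
  n = 910: C(910, 9) = 1133378248346922788210; 1133378248346922788210 < 1180591620717411303424? YES
  n = 911: C(911, 9) = 1144686900492291197405; 1144686900492291197405 < 1180591620717411303424? YES
  n = 912: C(912, 9) = 1156095740032081475120; 1156095740032081475120 < 1180591620717411303424? YES
  n = 913: C(913, 9) = 1167605542753639808390; 1167605542753639808390 < 1180591620717411303424? YES
  n = 914: C(914, 9) = 1179217089587653905932; 1179217089587653905932 < 1180591620717411303424? YES
  n = 915: C(915, 9) = 1190931166636537885130; 1190931166636537885130 < 1180591620717411303424? NO
The largest n with C(n, 9) < 1180591620717411303424 is n = 914 (where E[X] = 294804272396913476483/295147905179352825856 ≈ 0.998836). Hence R_4(9) > 914, i.e. R_4(9) ≥ 915.

Largest n = 914; hence R_4(9) > 914.


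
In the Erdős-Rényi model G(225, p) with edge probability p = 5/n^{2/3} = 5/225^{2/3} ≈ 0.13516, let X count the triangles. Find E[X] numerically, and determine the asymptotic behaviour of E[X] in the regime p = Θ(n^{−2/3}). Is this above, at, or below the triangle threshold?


Number of potential triangles: C(225, 3) = 1873200.
Each occurs with probability p³ ≈ (0.13516)³ ≈ 2.4691358e-03.
By linearity: E[X] = C(225, 3)·p³ ≈ 1873200 · 2.4691358e-03 ≈ 4625.18519.
Since α = 2/3 < 1, p = c/n^{2/3} ≫ 1/n is above the triangle threshold p ~ 1/n. Asymptotically E[X] ~ (c³/6)·n^{3(1−α)} = (5³/6)·n^{1} → ∞; triangles are abundant w.h.p.

E[X] ≈ 4625.18519; in regime p = Θ(1/n^{2/3}) E[X] diverges (above the triangle threshold p ~ 1/n).


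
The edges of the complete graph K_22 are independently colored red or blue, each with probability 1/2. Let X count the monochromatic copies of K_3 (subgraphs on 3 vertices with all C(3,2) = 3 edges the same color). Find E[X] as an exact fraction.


Let X = Σ_S X_S over the C(22, 3) = 1540 subsets S of size 3, where X_S = 1 if the K_3 on S is monochromatic.
For a fixed S, the K_3 on S has C(3, 2) = 3 edges. P[all 3 edges red] = (1/2)^3, and likewise for blue, so P[monochromatic] = 2·(1/2)^3 = 2^{1 − 3} = 1/4.
Summing: E[X] = C(22, 3) · 2^{1 − 3} = 1540 · 1/4 = 385.
Numerically: E[X] ≈ 385.00000.

E[X] = C(22,3)·2^(1−C(3,2)) = 385 ≈ 385.00000.


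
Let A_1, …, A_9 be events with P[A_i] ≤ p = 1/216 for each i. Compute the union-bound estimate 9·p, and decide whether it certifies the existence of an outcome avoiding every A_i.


Union bound: P[∪_{i=1}^{9} A_i] ≤ Σ_i P[A_i] ≤ 9·p = 9·(1/216) = 1/24.
Numerically: 1/24 ≈ 0.041667.
Is 1/24 < 1? YES.
Since P[∪ A_i] ≤ 1/24 < 1, the complement has P[∩ A_i^c] ≥ 1 − 1/24 = 23/24 > 0, so some outcome avoids every A_i.

9·p = 1/24 ≈ 0.041667; existence CERTIFIED by the union bound.


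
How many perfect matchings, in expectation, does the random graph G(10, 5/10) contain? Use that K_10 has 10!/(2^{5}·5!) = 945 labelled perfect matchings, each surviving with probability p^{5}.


K_10 has 10!/(2^{5}·5!) = 945 labelled perfect matchings.
For each such perfect matching H, let X_H = 1 if all 5 edges of H are present in G. Then P[X_H = 1] = p^{5} = (1/2)^{5} = 1/32.
By linearity of expectation: E[X] = Σ_H E[X_H] = 945 · p^{5} = 945 · 1/32 = 945/32.
Numerically: E[X] ≈ 29.5312.

E[X] = 945 · (1/2)^{5} = 945/32 ≈ 29.5312.


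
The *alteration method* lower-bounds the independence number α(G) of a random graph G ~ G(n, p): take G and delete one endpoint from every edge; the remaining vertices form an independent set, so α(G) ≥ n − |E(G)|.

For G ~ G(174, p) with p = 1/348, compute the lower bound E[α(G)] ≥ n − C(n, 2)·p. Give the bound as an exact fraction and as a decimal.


E[|E(G)|] = C(174, 2)·p = 15051 · (1/348) = 173/4.
E[α(G)] ≥ n − E[|E(G)|] = 174 − 173/4 = 523/4.
Numerically: ≈ 130.750000.
(This is only a lower bound; the true E[α(G)] may be larger.)

E[α(G)] ≥ 523/4 ≈ 130.750000.


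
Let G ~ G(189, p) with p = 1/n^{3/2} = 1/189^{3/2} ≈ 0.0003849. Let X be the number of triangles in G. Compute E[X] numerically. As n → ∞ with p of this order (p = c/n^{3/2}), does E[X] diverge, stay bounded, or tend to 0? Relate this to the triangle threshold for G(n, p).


Number of potential triangles: C(189, 3) = 1107414.
Each occurs with probability p³ ≈ (0.0003849)³ ≈ 5.700617e-11.
By linearity: E[X] = C(189, 3)·p³ ≈ 1107414 · 5.700617e-11 ≈ 0.0001.
Since α = 3/2 > 1, p = c/n^{3/2} = o(1/n) is below the triangle threshold p ~ 1/n. Asymptotically E[X] ~ (c³/6)·n^{3(1−α)} = (1³/6)·n^{-1.5} → 0, so by Markov's inequality G has no triangles w.h.p.

E[X] ≈ 0.0001; in regime p = Θ(1/n^{3/2}) E[X] tends to 0 (below the triangle threshold p ~ 1/n).


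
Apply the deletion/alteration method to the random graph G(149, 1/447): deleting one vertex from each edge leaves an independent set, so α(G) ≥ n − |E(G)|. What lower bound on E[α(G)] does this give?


E[|E(G)|] = C(149, 2)·p = 11026 · (1/447) = 74/3.
E[α(G)] ≥ n − E[|E(G)|] = 149 − 74/3 = 373/3.
Numerically: ≈ 124.333333.
(This is only a lower bound; the true E[α(G)] may be larger.)

E[α(G)] ≥ 373/3 ≈ 124.333333.


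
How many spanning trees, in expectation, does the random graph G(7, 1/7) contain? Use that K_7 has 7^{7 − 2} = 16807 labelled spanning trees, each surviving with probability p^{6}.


K_7 has 7^{7 − 2} = 16807 labelled spanning trees.
For each such spanning tree H, let X_H = 1 if all 6 edges of H are present in G. Then P[X_H = 1] = p^{6} = (1/7)^{6} = 1/117649.
By linearity of expectation: E[X] = Σ_H E[X_H] = 16807 · p^{6} = 16807 · 1/117649 = 1/7.
Numerically: E[X] ≈ 0.14286.

E[X] = 16807 · (1/7)^{6} = 1/7 ≈ 0.14286.


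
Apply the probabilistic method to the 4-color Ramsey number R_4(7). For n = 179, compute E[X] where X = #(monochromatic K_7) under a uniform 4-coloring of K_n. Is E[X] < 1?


E[X] = C(179, 7) · 4^{1 − 21} = 1037437234460 · 4^{−20} = 1037437234460/1099511627776.
As a reduced fraction: E[X] = 259359308615/274877906944 ≈ 0.9435.
Is E[X] < 1? YES.
Since E[X] < 1, there exists a 4-coloring of K_{179} with no monochromatic K_7; hence R_4(7) > 179.

E[X] = 259359308615/274877906944 ≈ 0.9435; E[X] < 1, so R_4(7) > 179.


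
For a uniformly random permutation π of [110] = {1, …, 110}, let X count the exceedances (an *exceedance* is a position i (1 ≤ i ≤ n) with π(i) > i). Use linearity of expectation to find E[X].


Write X = Σ_{i=1}^{110} X_i, where X_i = 1_{π(i) > i}.
For each fixed i, π(i) is uniform over {1, …, 110} (marginal of a uniform permutation), so P[π(i) > i] = (n − i)/n. Summing: Σ_{i=1}^{110} (n − i)/n = (0 + 1 + … + 109)/110 = 110(110 − 1)/(2·110) = (110 − 1)/2.
Hence E[X] = Σ_{i=1}^{110} (110 − i)/110 = 109/2 ≈ 54.50000.

E[X] = 109/2 = 54.50000.


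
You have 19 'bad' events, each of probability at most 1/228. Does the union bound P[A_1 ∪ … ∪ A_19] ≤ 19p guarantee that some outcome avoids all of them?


Union bound: P[∪_{i=1}^{19} A_i] ≤ Σ_i P[A_i] ≤ 19·p = 19·(1/228) = 1/12.
Numerically: 1/12 ≈ 0.0833.
Is 1/12 < 1? YES.
Since P[∪ A_i] ≤ 1/12 < 1, the complement has P[∩ A_i^c] ≥ 1 − 1/12 = 11/12 > 0, so some outcome avoids every A_i.

19·p = 1/12 ≈ 0.0833; existence CERTIFIED by the union bound.


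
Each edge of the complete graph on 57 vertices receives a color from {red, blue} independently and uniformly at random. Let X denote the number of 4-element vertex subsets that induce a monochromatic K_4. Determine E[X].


Let X = Σ_S X_S over the C(57, 4) = 395010 subsets S of size 4, where X_S = 1 if the K_4 on S is monochromatic.
For a fixed S, the K_4 on S has C(4, 2) = 6 edges. P[all 6 edges red] = (1/2)^6, and likewise for blue, so P[monochromatic] = 2·(1/2)^6 = 2^{1 − 6} = 1/32.
By linearity of expectation: E[X] = C(57, 4) · 2^{1 − 6} = 395010 · 1/32 = 197505/16.
Numerically: E[X] ≈ 12344.062.

E[X] = C(57,4)·2^(1−C(4,2)) = 197505/16 ≈ 12344.062.


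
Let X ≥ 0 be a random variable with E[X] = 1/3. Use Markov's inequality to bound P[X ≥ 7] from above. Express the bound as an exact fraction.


μ = E[X] = 1/3, a = 7.
Markov: P[X ≥ 7] ≤ μ/a = (1/3)/7 = 1/21.
Numerically: ≈ 0.04762.
(Since a = 7 > μ = 0.33333, the bound 1/21 is < 1 and informative.)

P[X ≥ 7] ≤ 1/21 ≈ 0.04762.


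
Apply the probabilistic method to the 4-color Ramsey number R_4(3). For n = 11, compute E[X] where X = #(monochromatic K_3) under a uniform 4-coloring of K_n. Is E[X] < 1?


E[X] = C(11, 3) · 4^{1 − 3} = 165 · 4^{−2} = 165/16.
As a reduced fraction: E[X] = 165/16 ≈ 10.312.
Is E[X] < 1? NO.
Since E[X] ≥ 1, the first-moment bound is inconclusive at n = 11; it does NOT by itself certify R_4(3) > 11.

E[X] = 165/16 ≈ 10.312; E[X] ≥ 1; first-moment method inconclusive here.


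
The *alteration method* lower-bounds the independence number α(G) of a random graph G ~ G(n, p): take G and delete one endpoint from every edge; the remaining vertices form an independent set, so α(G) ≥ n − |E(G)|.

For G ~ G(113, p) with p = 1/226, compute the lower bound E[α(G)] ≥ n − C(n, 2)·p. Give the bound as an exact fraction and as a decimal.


E[|E(G)|] = C(113, 2)·p = 6328 · (1/226) = 28.
E[α(G)] ≥ n − E[|E(G)|] = 113 − 28 = 85.
Numerically: ≈ 85.000.
(This is only a lower bound; the true E[α(G)] may be larger.)

E[α(G)] ≥ 85 ≈ 85.000.


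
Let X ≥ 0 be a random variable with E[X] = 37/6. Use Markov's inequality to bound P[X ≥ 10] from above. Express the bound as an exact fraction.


μ = E[X] = 37/6, a = 10.
Markov: P[X ≥ 10] ≤ μ/a = (37/6)/10 = 37/60.
Numerically: ≈ 0.61667.
(Since a = 10 > μ = 6.16667, the bound 37/60 is < 1 and informative.)

P[X ≥ 10] ≤ 37/60 ≈ 0.61667.


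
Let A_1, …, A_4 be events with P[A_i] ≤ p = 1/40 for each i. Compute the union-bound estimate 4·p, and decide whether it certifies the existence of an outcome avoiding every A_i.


Union bound: P[∪_{i=1}^{4} A_i] ≤ Σ_i P[A_i] ≤ 4·p = 4·(1/40) = 1/10.
Numerically: 1/10 ≈ 0.100000.
Is 1/10 < 1? YES.
Since P[∪ A_i] ≤ 1/10 < 1, the complement has P[∩ A_i^c] ≥ 1 − 1/10 = 9/10 > 0, so some outcome avoids every A_i.

4·p = 1/10 ≈ 0.100000; existence CERTIFIED by the union bound.


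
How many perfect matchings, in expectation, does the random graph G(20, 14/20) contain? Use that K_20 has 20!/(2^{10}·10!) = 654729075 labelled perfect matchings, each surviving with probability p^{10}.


K_20 has 20!/(2^{10}·10!) = 654729075 labelled perfect matchings.
For each such perfect matching H, let X_H = 1 if all 10 edges of H are present in G. Then P[X_H = 1] = p^{10} = (7/10)^{10} = 282475249/10000000000.
Summing the indicators: E[X] = Σ_H E[X_H] = 654729075 · p^{10} = 654729075 · 282475249/10000000000 = 7397790339526587/400000000.
Numerically: E[X] ≈ 1.84945e+07.

E[X] = 654729075 · (7/10)^{10} = 7397790339526587/400000000 ≈ 1.84945e+07.
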